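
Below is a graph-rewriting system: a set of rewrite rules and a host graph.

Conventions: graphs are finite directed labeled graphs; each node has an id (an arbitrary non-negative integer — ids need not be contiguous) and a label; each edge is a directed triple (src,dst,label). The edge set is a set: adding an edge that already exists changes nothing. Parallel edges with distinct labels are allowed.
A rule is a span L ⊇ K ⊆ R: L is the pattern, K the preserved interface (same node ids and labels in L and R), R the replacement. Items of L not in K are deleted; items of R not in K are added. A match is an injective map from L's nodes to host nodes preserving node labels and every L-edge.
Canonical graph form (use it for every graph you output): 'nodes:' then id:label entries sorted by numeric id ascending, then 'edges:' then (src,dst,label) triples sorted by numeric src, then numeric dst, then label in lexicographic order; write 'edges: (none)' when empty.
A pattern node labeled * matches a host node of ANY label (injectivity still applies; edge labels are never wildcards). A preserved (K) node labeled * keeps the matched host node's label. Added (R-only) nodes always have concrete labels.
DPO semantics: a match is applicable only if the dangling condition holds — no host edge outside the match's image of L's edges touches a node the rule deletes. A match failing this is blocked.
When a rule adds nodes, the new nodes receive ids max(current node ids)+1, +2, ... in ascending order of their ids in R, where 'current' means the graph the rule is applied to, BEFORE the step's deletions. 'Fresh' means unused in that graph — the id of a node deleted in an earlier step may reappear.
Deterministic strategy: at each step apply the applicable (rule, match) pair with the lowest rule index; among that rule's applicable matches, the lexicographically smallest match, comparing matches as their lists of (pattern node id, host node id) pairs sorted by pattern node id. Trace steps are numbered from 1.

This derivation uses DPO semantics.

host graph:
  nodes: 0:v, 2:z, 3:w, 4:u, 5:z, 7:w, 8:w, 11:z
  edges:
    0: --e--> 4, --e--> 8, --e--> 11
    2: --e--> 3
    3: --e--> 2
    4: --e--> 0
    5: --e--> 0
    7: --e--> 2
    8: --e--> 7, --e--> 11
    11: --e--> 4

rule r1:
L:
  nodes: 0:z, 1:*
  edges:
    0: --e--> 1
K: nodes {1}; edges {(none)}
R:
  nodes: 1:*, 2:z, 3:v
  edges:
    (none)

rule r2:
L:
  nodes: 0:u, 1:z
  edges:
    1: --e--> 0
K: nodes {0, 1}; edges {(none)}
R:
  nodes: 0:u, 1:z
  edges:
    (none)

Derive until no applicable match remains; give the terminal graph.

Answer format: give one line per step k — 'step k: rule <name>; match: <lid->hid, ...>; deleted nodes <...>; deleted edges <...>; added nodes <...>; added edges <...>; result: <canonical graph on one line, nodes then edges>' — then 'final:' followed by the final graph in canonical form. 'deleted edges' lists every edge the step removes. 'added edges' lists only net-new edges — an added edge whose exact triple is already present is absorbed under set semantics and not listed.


step 1: rule r1; match: 0->5, 1->0; deleted nodes 5; deleted edges (5,0,e); added nodes 12, 13; added edges (none); result: nodes: 0:v, 2:z, 3:w, 4:u, 7:w, 8:w, 11:z, 12:z, 13:v edges: (0,4,e); (0,8,e); (0,11,e); (2,3,e); (3,2,e); (4,0,e); (7,2,e); (8,7,e); (8,11,e); (11,4,e)
step 2: rule r2; match: 0->4, 1->11; deleted nodes (none); deleted edges (11,4,e); added nodes (none); added edges (none); result: nodes: 0:v, 2:z, 3:w, 4:u, 7:w, 8:w, 11:z, 12:z, 13:v edges: (0,4,e); (0,8,e); (0,11,e); (2,3,e); (3,2,e); (4,0,e); (7,2,e); (8,7,e); (8,11,e)
final:
nodes: 0:v, 2:z, 3:w, 4:u, 7:w, 8:w, 11:z, 12:z, 13:v
edges: (0,4,e); (0,8,e); (0,11,e); (2,3,e); (3,2,e); (4,0,e); (7,2,e); (8,7,e); (8,11,e)


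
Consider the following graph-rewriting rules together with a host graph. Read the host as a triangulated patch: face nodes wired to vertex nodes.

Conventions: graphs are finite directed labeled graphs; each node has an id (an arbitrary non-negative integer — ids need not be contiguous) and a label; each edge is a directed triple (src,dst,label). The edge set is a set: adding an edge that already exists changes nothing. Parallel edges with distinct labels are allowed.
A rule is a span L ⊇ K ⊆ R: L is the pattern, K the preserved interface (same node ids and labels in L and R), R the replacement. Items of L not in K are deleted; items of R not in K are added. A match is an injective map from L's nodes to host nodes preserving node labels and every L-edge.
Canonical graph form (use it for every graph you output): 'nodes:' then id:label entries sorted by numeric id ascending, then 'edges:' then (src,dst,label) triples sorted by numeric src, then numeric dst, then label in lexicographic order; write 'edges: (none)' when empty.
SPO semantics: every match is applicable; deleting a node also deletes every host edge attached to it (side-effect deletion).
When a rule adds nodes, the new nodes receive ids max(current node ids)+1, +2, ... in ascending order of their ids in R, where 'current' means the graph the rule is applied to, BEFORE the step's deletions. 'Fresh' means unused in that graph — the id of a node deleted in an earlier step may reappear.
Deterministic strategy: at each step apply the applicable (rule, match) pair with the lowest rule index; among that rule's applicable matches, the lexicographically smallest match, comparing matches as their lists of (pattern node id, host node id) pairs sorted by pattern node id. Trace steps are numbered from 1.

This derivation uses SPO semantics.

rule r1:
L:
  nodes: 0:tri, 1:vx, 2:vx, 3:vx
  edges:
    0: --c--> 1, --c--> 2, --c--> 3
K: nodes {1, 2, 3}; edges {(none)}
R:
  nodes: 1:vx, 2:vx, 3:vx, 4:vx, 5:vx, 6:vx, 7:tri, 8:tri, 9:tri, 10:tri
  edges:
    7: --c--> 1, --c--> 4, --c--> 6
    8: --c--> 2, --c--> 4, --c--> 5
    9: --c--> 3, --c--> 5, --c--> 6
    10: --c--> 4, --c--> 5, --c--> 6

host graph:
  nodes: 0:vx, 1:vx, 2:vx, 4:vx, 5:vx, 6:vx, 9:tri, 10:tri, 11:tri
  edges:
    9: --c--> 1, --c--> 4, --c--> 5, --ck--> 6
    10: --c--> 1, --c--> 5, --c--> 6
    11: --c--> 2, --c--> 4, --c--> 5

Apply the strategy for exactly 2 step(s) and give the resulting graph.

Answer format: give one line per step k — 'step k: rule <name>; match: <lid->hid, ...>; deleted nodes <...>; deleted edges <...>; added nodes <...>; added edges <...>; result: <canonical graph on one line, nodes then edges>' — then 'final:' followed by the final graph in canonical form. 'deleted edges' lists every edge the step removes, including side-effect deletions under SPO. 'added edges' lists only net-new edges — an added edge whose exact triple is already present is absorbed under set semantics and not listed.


step 1: rule r1; match: 0->9, 1->1, 2->4, 3->5; deleted nodes 9; deleted edges (9,1,c); (9,4,c); (9,5,c); (9,6,ck); added nodes 12, 13, 14, 15, 16, 17, 18; added edges (15,1,c); (15,12,c); (15,14,c); (16,4,c); (16,12,c); (16,13,c); (17,5,c); (17,13,c); (17,14,c); (18,12,c); (18,13,c); (18,14,c); result: nodes: 0:vx, 1:vx, 2:vx, 4:vx, 5:vx, 6:vx, 10:tri, 11:tri, 12:vx, 13:vx, 14:vx, 15:tri, 16:tri, 17:tri, 18:tri edges: (10,1,c); (10,5,c); (10,6,c); (11,2,c); (11,4,c); (11,5,c); (15,1,c); (15,12,c); (15,14,c); (16,4,c); (16,12,c); (16,13,c); (17,5,c); (17,13,c); (17,14,c); (18,12,c); (18,13,c); (18,14,c)
step 2: rule r1; match: 0->10, 1->1, 2->5, 3->6; deleted nodes 10; deleted edges (10,1,c); (10,5,c); (10,6,c); added nodes 19, 20, 21, 22, 23, 24, 25; added edges (22,1,c); (22,19,c); (22,21,c); (23,5,c); (23,19,c); (23,20,c); (24,6,c); (24,20,c); (24,21,c); (25,19,c); (25,20,c); (25,21,c); result: nodes: 0:vx, 1:vx, 2:vx, 4:vx, 5:vx, 6:vx, 11:tri, 12:vx, 13:vx, 14:vx, 15:tri, 16:tri, 17:tri, 18:tri, 19:vx, 20:vx, 21:vx, 22:tri, 23:tri, 24:tri, 25:tri edges: (11,2,c); (11,4,c); (11,5,c); (15,1,c); (15,12,c); (15,14,c); (16,4,c); (16,12,c); (16,13,c); (17,5,c); (17,13,c); (17,14,c); (18,12,c); (18,13,c); (18,14,c); (22,1,c); (22,19,c); (22,21,c); (23,5,c); (23,19,c); (23,20,c); (24,6,c); (24,20,c); (24,21,c); (25,19,c); (25,20,c); (25,21,c)
final:
nodes: 0:vx, 1:vx, 2:vx, 4:vx, 5:vx, 6:vx, 11:tri, 12:vx, 13:vx, 14:vx, 15:tri, 16:tri, 17:tri, 18:tri, 19:vx, 20:vx, 21:vx, 22:tri, 23:tri, 24:tri, 25:tri
edges: (11,2,c); (11,4,c); (11,5,c); (15,1,c); (15,12,c); (15,14,c); (16,4,c); (16,12,c); (16,13,c); (17,5,c); (17,13,c); (17,14,c); (18,12,c); (18,13,c); (18,14,c); (22,1,c); (22,19,c); (22,21,c); (23,5,c); (23,19,c); (23,20,c); (24,6,c); (24,20,c); (24,21,c); (25,19,c); (25,20,c); (25,21,c)


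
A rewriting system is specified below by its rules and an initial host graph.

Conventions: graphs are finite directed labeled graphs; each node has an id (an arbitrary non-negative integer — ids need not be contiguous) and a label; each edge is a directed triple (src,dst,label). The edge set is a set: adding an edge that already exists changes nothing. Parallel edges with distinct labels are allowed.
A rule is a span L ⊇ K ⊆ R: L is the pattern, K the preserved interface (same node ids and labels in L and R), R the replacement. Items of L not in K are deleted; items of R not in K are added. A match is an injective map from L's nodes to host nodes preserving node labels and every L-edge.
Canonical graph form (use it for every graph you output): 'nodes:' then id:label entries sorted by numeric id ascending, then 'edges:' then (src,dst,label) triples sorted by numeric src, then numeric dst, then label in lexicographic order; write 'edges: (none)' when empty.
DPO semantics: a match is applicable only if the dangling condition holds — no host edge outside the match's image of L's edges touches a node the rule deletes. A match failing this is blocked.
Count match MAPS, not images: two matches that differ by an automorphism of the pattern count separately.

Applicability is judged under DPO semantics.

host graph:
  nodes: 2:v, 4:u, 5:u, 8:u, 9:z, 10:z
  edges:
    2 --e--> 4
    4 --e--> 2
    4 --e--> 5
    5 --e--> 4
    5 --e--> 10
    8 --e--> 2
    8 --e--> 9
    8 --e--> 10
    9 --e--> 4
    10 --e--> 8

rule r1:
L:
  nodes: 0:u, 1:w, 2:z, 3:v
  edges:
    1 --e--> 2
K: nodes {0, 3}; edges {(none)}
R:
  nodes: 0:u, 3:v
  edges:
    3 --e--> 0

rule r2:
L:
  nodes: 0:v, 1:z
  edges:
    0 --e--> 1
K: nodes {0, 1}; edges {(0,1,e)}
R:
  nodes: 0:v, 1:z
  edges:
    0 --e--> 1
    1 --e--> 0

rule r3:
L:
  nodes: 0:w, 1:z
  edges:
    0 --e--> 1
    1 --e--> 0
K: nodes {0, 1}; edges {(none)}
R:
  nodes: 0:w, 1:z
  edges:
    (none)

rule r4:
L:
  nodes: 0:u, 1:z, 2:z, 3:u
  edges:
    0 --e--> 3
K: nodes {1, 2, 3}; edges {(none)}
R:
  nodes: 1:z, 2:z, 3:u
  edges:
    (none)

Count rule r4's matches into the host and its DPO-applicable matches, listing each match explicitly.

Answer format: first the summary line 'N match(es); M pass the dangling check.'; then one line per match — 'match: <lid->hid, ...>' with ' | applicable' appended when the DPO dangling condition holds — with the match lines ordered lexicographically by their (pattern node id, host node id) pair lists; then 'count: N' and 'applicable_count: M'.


4 match(es); 0 pass the dangling check.
match: 0->4, 1->9, 2->10, 3->5
match: 0->4, 1->10, 2->9, 3->5
match: 0->5, 1->9, 2->10, 3->4
match: 0->5, 1->10, 2->9, 3->4
count: 4
applicable_count: 0


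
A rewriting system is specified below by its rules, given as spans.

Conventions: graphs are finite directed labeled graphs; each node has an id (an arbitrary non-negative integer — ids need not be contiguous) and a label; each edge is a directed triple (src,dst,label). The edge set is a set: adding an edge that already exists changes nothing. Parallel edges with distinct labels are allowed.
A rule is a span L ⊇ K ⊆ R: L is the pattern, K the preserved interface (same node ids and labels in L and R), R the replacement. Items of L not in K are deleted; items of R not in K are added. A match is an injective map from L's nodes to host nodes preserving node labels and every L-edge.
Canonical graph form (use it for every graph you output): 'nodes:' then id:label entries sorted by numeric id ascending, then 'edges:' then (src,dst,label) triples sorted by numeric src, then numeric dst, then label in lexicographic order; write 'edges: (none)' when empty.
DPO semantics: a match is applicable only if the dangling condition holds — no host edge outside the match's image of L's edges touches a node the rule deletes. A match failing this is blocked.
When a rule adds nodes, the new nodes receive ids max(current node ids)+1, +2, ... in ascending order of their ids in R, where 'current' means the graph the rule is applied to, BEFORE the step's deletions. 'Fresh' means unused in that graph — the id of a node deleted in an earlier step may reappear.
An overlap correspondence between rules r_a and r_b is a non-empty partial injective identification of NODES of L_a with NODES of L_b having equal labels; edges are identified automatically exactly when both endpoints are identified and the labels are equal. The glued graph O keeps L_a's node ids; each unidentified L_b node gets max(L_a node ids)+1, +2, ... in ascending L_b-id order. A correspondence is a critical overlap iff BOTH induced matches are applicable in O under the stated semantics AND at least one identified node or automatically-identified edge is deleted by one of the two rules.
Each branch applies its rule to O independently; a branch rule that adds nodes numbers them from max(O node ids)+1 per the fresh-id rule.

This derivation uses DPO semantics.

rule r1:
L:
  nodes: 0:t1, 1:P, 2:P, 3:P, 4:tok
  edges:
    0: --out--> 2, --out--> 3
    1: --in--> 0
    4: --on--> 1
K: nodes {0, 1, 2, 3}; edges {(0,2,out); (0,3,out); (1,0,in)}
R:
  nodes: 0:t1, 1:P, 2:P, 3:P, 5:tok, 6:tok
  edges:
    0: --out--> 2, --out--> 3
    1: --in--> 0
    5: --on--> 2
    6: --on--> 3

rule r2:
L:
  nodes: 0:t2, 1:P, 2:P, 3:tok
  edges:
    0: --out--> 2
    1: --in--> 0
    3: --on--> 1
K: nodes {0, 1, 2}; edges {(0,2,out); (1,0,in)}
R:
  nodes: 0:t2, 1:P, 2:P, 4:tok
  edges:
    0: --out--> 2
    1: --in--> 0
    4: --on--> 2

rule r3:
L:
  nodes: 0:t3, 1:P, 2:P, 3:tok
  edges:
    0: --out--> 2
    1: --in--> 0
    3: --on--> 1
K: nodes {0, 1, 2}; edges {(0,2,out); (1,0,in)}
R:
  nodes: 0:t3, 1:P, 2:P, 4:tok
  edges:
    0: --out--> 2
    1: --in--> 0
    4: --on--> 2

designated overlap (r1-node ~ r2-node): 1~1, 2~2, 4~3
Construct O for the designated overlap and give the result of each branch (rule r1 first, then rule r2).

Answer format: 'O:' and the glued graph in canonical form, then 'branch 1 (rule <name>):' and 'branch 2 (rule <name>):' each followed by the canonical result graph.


O:
nodes: 0:t1, 1:P, 2:P, 3:P, 4:tok, 5:t2
edges: (0,2,out); (0,3,out); (1,0,in); (1,5,in); (4,1,on); (5,2,out)
branch 1 (rule r1):
nodes: 0:t1, 1:P, 2:P, 3:P, 5:t2, 6:tok, 7:tok
edges: (0,2,out); (0,3,out); (1,0,in); (1,5,in); (5,2,out); (6,2,on); (7,3,on)
branch 2 (rule r2):
nodes: 0:t1, 1:P, 2:P, 3:P, 5:t2, 6:tok
edges: (0,2,out); (0,3,out); (1,0,in); (1,5,in); (5,2,out); (6,2,on)


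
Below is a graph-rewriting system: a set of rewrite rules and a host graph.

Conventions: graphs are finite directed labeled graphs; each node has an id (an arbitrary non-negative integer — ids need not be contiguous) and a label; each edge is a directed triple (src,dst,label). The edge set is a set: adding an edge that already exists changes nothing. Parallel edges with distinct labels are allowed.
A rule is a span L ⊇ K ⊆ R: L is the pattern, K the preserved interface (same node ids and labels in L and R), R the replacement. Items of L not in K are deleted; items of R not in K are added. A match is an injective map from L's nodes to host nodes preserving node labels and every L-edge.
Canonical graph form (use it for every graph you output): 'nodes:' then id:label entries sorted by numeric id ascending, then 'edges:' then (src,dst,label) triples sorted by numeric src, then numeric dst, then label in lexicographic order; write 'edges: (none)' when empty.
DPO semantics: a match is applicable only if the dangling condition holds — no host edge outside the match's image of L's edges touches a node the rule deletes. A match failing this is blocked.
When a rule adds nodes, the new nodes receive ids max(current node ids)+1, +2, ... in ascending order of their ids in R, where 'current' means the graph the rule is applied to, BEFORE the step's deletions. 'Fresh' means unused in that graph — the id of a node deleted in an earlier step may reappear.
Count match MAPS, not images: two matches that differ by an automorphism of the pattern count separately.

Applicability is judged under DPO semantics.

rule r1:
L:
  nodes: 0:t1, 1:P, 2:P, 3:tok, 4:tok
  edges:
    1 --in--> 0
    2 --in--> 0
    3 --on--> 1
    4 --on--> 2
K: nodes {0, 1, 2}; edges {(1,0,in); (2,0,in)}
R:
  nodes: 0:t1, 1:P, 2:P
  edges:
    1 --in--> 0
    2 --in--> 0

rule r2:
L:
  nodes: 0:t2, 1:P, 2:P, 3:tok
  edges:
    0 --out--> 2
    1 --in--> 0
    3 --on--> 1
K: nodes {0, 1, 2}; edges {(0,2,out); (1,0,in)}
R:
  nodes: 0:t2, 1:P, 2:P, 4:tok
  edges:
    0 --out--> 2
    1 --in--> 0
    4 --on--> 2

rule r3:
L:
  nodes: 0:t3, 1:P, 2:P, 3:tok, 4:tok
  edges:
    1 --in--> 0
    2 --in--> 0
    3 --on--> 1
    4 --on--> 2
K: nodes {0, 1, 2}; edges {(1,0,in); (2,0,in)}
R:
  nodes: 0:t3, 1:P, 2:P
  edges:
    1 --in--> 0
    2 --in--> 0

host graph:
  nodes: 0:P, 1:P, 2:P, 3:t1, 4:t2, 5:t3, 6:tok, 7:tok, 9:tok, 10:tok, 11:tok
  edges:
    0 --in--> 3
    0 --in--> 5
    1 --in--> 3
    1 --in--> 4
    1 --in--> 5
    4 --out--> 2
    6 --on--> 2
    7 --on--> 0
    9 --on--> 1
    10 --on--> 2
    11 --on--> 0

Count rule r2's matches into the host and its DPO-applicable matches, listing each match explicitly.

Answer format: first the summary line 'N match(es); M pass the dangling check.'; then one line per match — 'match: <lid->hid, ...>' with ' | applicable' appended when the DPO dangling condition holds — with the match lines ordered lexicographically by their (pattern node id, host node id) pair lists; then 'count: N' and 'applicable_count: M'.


1 match(es); 1 pass the dangling check.
match: 0->4, 1->1, 2->2, 3->9 | applicable
count: 1
applicable_count: 1


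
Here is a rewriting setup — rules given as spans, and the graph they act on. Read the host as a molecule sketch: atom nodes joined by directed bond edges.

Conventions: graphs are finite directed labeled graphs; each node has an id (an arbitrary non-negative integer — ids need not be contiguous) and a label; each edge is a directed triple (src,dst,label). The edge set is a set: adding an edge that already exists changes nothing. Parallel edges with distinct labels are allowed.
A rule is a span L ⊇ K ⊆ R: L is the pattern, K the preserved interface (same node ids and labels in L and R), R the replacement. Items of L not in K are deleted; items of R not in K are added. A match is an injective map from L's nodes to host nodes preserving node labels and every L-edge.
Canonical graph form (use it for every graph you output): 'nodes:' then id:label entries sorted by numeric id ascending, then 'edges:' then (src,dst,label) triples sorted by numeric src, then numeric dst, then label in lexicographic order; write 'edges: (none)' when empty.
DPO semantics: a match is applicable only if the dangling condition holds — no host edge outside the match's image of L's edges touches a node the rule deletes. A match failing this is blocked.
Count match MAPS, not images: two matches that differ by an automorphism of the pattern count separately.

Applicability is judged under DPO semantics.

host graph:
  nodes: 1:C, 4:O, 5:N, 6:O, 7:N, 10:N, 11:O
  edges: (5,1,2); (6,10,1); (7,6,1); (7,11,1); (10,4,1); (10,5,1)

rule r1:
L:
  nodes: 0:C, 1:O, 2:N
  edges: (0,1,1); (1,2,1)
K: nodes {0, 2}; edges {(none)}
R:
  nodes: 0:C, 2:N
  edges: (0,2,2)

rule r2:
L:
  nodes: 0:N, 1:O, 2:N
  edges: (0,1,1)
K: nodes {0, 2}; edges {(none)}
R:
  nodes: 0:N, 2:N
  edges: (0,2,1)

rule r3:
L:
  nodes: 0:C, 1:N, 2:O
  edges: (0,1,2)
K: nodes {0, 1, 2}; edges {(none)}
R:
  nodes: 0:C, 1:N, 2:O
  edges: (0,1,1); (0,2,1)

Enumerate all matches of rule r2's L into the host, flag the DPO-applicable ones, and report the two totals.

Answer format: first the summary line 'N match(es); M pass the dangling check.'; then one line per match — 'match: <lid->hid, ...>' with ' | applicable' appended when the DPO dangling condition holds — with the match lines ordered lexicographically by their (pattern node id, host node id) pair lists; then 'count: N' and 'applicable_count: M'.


6 match(es); 4 pass the dangling check.
match: 0->7, 1->6, 2->5
match: 0->7, 1->6, 2->10
match: 0->7, 1->11, 2->5 | applicable
match: 0->7, 1->11, 2->10 | applicable
match: 0->10, 1->4, 2->5 | applicable
match: 0->10, 1->4, 2->7 | applicable
count: 6
applicable_count: 4


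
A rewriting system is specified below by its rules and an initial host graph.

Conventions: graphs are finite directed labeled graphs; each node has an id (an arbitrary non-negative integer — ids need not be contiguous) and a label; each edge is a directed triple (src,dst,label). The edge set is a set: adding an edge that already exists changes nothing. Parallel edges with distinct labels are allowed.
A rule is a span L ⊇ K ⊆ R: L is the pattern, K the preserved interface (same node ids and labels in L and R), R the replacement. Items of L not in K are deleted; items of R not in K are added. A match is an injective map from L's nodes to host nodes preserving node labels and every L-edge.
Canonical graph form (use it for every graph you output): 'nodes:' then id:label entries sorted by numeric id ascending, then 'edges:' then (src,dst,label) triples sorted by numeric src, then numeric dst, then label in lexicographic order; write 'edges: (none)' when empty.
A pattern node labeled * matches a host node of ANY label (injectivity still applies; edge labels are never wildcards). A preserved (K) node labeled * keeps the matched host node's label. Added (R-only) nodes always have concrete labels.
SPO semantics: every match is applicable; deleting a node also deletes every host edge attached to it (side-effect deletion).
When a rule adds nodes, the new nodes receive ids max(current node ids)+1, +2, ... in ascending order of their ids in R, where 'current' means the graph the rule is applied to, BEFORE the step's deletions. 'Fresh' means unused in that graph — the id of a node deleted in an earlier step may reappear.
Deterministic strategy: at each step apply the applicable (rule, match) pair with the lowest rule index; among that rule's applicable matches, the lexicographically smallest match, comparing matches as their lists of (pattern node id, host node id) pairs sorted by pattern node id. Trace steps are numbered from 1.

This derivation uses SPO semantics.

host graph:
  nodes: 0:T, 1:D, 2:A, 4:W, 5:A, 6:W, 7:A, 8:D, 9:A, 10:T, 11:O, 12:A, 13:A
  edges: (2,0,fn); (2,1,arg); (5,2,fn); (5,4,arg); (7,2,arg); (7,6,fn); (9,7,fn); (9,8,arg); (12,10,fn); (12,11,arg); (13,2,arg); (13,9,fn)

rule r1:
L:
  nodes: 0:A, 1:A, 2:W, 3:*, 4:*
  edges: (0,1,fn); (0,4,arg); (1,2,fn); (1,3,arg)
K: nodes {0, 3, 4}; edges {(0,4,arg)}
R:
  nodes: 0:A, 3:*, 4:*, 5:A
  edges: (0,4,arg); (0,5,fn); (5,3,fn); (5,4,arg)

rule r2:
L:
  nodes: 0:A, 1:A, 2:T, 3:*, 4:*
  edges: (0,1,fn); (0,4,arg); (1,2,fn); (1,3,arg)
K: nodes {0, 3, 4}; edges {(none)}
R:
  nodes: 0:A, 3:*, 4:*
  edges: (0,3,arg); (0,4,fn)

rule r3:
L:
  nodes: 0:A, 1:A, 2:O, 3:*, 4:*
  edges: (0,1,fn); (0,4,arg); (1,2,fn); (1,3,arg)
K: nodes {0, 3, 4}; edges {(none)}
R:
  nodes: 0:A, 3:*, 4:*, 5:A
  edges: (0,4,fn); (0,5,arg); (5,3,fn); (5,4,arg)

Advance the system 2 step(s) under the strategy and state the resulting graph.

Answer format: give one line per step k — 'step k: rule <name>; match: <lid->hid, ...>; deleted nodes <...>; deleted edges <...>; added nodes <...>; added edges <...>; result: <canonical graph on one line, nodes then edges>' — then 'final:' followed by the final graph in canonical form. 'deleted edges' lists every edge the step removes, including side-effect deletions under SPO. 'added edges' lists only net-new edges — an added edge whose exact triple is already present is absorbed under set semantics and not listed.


step 1: rule r1; match: 0->9, 1->7, 2->6, 3->2, 4->8; deleted nodes 6, 7; deleted edges (7,2,arg); (7,6,fn); (9,7,fn); added nodes 14; added edges (9,14,fn); (14,2,fn); (14,8,arg); result: nodes: 0:T, 1:D, 2:A, 4:W, 5:A, 8:D, 9:A, 10:T, 11:O, 12:A, 13:A, 14:A edges: (2,0,fn); (2,1,arg); (5,2,fn); (5,4,arg); (9,8,arg); (9,14,fn); (12,10,fn); (12,11,arg); (13,2,arg); (13,9,fn); (14,2,fn); (14,8,arg)
step 2: rule r2; match: 0->5, 1->2, 2->0, 3->1, 4->4; deleted nodes 0, 2; deleted edges (2,0,fn); (2,1,arg); (5,2,fn); (5,4,arg); (13,2,arg); (14,2,fn); added nodes (none); added edges (5,1,arg); (5,4,fn); result: nodes: 1:D, 4:W, 5:A, 8:D, 9:A, 10:T, 11:O, 12:A, 13:A, 14:A edges: (5,1,arg); (5,4,fn); (9,8,arg); (9,14,fn); (12,10,fn); (12,11,arg); (13,9,fn); (14,8,arg)
final:
nodes: 1:D, 4:W, 5:A, 8:D, 9:A, 10:T, 11:O, 12:A, 13:A, 14:A
edges: (5,1,arg); (5,4,fn); (9,8,arg); (9,14,fn); (12,10,fn); (12,11,arg); (13,9,fn); (14,8,arg)


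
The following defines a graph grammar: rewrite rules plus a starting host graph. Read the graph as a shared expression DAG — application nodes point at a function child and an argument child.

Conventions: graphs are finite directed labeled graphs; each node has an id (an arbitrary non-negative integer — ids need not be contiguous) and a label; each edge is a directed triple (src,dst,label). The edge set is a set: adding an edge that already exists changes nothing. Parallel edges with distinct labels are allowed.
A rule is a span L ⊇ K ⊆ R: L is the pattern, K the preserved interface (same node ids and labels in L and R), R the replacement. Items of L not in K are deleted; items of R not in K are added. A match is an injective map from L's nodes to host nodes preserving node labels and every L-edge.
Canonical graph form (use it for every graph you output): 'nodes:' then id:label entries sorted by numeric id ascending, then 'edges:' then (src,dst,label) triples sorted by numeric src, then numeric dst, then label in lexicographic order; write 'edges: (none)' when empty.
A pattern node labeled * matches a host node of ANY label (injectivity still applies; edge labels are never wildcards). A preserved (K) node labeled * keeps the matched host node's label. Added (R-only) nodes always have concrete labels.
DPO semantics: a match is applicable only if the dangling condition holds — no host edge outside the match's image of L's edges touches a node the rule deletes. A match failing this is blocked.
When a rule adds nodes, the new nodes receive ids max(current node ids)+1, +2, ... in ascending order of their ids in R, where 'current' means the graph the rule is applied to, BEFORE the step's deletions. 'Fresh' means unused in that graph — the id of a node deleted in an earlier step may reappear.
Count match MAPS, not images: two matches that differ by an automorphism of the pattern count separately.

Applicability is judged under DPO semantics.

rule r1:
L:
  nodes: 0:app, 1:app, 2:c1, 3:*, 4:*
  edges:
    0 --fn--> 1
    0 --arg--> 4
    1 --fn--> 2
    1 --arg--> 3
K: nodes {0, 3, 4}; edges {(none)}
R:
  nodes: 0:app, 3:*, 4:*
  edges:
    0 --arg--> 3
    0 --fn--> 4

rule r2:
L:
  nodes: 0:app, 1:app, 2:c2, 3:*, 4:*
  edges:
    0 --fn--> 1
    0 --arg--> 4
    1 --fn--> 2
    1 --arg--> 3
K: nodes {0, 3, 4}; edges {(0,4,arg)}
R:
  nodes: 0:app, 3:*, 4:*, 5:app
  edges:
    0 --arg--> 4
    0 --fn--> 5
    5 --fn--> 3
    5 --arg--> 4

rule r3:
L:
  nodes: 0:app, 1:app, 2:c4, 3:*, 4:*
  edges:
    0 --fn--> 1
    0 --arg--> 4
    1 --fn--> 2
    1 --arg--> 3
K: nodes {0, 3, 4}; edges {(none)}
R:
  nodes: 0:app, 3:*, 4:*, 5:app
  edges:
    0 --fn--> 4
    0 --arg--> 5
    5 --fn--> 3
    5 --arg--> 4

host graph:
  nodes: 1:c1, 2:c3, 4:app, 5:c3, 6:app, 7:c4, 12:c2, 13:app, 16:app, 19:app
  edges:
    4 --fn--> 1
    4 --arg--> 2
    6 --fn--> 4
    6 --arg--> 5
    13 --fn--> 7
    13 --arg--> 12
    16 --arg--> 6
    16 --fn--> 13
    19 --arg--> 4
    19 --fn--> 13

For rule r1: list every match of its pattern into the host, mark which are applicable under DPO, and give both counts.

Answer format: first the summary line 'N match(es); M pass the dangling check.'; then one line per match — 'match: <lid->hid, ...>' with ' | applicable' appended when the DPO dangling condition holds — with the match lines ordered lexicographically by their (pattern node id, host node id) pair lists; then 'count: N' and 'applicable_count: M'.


1 match(es); 0 pass the dangling check.
match: 0->6, 1->4, 2->1, 3->2, 4->5
count: 1
applicable_count: 0


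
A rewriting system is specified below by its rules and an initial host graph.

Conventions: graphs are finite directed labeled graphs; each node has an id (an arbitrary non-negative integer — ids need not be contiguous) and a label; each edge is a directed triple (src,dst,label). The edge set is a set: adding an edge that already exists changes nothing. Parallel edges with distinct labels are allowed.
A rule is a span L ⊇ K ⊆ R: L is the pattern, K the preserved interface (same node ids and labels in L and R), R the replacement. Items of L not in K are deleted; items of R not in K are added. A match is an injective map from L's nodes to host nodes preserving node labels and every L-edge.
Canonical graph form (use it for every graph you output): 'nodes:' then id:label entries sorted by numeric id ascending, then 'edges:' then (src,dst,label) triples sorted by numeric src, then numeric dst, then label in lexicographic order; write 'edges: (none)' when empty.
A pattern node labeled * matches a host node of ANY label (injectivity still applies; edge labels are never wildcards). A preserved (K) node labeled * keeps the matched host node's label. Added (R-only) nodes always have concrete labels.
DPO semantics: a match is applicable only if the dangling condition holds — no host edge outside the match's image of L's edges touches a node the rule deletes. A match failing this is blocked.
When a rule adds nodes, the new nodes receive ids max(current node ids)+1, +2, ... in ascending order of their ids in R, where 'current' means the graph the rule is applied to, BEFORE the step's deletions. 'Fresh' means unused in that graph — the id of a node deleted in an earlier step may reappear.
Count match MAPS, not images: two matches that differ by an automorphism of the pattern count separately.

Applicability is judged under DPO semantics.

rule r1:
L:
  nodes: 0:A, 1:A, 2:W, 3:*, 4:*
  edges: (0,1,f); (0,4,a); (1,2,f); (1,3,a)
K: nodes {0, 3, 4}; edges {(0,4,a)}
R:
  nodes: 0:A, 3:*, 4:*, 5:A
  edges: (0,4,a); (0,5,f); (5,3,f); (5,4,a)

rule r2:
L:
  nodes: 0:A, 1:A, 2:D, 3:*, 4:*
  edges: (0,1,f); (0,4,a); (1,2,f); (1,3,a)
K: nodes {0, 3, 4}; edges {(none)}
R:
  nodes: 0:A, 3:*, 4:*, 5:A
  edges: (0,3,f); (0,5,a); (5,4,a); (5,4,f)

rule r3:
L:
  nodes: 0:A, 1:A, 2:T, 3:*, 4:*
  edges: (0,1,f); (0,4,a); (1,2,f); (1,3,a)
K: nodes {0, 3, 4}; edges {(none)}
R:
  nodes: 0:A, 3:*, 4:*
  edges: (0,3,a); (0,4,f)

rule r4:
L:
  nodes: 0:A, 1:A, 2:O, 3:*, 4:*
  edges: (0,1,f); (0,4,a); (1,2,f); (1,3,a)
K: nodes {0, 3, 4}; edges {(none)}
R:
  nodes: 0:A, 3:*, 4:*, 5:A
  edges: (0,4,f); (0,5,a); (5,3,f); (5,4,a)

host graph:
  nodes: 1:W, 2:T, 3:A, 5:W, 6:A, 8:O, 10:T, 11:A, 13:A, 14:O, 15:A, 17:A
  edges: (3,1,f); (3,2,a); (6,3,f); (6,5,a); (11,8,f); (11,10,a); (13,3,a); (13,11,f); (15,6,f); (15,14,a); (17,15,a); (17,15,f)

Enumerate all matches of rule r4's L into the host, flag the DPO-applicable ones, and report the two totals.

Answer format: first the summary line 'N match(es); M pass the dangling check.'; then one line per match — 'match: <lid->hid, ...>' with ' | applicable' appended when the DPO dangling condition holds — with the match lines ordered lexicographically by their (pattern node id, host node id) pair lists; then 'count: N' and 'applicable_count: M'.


1 match(es); 1 pass the dangling check.
match: 0->13, 1->11, 2->8, 3->10, 4->3 | applicable
count: 1
applicable_count: 1


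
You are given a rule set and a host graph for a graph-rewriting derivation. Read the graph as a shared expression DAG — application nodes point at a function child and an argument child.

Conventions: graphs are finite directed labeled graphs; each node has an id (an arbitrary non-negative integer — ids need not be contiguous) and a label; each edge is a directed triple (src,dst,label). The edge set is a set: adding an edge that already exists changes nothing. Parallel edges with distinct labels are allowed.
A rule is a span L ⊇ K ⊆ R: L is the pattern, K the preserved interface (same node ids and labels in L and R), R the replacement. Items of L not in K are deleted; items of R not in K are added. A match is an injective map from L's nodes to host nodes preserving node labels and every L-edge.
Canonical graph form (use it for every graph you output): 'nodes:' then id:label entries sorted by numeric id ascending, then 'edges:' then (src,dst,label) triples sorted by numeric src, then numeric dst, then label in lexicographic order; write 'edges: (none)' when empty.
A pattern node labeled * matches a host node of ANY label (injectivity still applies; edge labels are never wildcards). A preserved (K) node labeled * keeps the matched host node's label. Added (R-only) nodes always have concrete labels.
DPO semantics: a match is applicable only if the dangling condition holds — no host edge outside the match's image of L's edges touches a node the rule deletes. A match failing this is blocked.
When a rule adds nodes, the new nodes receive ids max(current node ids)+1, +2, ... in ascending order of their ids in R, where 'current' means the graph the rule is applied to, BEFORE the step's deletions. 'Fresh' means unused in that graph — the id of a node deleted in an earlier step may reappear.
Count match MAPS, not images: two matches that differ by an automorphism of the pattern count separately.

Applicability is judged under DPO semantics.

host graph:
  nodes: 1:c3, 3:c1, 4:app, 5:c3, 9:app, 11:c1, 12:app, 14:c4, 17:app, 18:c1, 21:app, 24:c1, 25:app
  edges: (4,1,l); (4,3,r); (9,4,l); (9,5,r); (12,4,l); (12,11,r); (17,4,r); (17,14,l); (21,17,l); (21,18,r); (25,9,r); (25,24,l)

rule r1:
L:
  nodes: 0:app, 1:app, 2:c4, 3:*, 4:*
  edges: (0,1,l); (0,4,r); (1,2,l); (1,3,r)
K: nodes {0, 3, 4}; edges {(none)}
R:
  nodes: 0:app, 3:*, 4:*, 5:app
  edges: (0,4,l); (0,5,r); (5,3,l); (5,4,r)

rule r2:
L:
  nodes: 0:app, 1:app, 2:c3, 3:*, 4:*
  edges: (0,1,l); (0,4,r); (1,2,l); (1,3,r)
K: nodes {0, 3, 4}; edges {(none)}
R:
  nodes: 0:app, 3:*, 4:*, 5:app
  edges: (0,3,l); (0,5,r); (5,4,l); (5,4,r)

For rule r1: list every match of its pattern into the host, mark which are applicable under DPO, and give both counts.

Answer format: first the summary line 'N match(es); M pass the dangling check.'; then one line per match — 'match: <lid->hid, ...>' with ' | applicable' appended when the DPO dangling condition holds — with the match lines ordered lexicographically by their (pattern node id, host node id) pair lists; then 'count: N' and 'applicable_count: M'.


1 match(es); 1 pass the dangling check.
match: 0->21, 1->17, 2->14, 3->4, 4->18 | applicable
count: 1
applicable_count: 1


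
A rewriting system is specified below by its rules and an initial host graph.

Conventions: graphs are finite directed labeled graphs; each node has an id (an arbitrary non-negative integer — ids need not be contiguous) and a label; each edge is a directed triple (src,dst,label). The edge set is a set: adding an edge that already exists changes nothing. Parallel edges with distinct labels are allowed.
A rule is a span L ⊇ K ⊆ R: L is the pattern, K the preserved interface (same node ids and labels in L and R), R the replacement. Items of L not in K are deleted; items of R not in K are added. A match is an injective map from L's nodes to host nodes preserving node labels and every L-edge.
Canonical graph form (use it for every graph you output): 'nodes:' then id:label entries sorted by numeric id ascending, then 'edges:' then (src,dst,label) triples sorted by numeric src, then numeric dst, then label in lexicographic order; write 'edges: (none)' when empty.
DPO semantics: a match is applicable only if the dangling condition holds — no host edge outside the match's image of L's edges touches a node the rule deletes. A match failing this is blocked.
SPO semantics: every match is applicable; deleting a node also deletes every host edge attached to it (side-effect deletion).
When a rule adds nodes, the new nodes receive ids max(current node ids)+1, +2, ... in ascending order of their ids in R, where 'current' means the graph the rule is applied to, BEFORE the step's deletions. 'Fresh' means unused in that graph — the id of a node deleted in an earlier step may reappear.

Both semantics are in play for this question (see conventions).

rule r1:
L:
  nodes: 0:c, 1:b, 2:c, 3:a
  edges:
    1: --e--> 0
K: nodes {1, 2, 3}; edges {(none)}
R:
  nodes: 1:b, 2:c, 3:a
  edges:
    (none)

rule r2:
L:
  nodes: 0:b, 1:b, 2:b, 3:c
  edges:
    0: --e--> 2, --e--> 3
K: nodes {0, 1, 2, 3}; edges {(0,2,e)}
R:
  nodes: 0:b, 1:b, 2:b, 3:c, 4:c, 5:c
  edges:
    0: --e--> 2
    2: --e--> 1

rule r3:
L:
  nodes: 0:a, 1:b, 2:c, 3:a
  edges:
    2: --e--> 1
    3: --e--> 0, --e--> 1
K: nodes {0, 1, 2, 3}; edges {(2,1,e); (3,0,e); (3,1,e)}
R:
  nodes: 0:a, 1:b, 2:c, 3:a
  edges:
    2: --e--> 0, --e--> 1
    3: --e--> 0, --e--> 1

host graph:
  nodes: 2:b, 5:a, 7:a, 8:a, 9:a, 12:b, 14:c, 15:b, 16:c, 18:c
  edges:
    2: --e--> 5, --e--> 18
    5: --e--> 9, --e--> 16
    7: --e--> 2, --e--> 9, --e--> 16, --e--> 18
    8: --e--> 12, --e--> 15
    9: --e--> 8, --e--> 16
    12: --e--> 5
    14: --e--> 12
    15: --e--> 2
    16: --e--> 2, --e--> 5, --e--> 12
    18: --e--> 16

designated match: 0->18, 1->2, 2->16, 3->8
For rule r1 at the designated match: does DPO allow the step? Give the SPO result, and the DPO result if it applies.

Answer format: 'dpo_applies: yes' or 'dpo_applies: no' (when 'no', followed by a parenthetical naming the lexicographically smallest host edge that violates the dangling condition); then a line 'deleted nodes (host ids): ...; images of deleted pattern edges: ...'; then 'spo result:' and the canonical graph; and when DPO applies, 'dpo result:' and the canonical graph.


dpo_applies: no
(the rule deletes node 18, which keeps host edge (7,18,e) outside the match image — the dangling condition fails, DPO blocks; SPO proceeds and side-deletes such edges)
deleted nodes (host ids): 18; images of deleted pattern edges: (2,18,e)
spo result:
nodes: 2:b, 5:a, 7:a, 8:a, 9:a, 12:b, 14:c, 15:b, 16:c
edges: (2,5,e); (5,9,e); (5,16,e); (7,2,e); (7,9,e); (7,16,e); (8,12,e); (8,15,e); (9,8,e); (9,16,e); (12,5,e); (14,12,e); (15,2,e); (16,2,e); (16,5,e); (16,12,e)


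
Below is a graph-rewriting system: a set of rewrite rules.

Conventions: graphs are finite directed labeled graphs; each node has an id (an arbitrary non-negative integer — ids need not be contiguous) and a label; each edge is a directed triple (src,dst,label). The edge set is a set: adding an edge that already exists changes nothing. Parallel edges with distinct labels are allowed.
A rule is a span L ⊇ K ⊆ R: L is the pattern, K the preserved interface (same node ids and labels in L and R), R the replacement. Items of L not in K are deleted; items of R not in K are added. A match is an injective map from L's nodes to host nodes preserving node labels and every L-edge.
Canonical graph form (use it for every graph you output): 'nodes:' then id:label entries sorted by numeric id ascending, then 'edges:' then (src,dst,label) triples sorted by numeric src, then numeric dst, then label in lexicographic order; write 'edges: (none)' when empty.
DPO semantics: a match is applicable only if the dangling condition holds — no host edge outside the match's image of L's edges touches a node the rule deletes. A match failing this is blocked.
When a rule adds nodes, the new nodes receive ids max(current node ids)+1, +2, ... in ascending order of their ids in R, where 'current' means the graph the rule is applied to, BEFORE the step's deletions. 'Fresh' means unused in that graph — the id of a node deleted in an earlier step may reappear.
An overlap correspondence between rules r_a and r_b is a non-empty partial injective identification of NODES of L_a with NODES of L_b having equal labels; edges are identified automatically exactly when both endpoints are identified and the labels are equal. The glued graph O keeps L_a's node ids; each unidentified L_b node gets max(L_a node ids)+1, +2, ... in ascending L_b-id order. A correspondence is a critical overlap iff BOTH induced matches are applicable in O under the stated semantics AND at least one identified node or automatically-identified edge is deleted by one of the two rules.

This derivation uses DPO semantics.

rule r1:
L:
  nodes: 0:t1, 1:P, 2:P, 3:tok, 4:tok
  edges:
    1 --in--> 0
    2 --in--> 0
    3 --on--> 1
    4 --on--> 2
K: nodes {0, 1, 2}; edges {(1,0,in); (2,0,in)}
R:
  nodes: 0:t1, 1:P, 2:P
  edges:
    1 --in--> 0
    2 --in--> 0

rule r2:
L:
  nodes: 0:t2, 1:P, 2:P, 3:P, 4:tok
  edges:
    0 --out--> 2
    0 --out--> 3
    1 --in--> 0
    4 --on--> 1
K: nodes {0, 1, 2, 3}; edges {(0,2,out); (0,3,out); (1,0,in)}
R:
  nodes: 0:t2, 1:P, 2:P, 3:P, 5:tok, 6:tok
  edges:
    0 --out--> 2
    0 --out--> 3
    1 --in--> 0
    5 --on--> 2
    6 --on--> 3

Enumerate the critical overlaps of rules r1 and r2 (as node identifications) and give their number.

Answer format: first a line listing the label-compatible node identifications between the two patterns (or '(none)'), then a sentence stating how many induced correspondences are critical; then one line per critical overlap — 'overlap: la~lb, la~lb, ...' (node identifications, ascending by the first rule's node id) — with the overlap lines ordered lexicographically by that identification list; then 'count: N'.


label-compatible node identifications between L(r1) and L(r2): 1~1, 1~2, 1~3, 2~1, 2~2, 2~3, 3~4, 4~4
6 of the induced correspondences are critical overlaps of r1 and r2.
overlap: 1~1, 2~2, 3~4
overlap: 1~1, 2~3, 3~4
overlap: 1~1, 3~4
overlap: 1~2, 2~1, 4~4
overlap: 1~3, 2~1, 4~4
overlap: 2~1, 4~4
count: 6
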